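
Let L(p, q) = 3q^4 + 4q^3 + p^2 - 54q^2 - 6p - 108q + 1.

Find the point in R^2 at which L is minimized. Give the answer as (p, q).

L(p,q) separates as A(p) + B(q) + 1, so its minimum is min A + min B + 1.
A'(p) = 2p - 6 vanishes at p ∈ {3}; B'(q) = 12(q - 3)(q + 1)(q + 3) vanishes at q ∈ {-3, -1, 3}.
Local minima of A (where A''>0): A(3)=-9. Local minima of B: B(-3)=-27, B(3)=-459.
So the global minimum of L is A(3) + B(3) + 1 = -9 − 459 + 1 = -467, attained at (3, 3).

(3, 3)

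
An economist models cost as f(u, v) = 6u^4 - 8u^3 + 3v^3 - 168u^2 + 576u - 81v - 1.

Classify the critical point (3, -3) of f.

The mixed partial ∂²f/∂u∂v is 0, so the Hessian at any point is diag(f_uu, f_vv) = diag(24(3u^2 - 2u - 14), 18v).
At (3, -3): H = diag(168, -54).
The eigenvalues have opposite signs, so H is indefinite: a saddle point.

saddle point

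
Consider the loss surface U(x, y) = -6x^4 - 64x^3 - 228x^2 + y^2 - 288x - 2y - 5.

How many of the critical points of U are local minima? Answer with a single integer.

1

U separates as a function of x plus a function of y, so ∇U=0 decouples.
∂U/∂x = -24(x + 1)(x + 3)(x + 4) = 0 at x ∈ {-4, -3, -1}; ∂U/∂y = 2(y - 1) = 0 at y ∈ {1}.
The Hessian is diagonal: diag(U_xx, U_yy). Second derivatives: U_xx(-4)=-72, U_xx(-3)=48, U_xx(-1)=-144; U_yy(1)=2.
Local minima occur where both diagonal entries positive: (-3, 1). Count: 1.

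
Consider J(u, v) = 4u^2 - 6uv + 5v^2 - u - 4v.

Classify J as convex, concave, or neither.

convex

J is quadratic, so its Hessian is the constant matrix H = [[8, -6], [-6, 10]].
det(H) = 44, tr(H) = 18.
det(H) > 0 and tr(H) > 0, so H is positive definite everywhere: convex.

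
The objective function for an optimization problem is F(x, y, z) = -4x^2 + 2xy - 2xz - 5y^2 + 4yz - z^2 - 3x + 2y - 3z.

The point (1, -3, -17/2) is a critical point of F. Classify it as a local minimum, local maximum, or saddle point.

local maximum

The Hessian is constant: H = [[-8, 2, -2], [2, -10, 4], [-2, 4, -2]].
Leading principal minors: Δ₁ = -8, Δ₂ = 76, Δ₃ = -16.
The minors alternate sign starting negative (−, +, −), so H is negative definite: a local maximum.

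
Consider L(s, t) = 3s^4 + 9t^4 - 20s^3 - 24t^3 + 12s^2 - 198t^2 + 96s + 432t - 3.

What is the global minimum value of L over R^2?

-1765

L(s,t) separates as P(s) + Q(t) − 3, so its minimum is min P + min Q − 3.
P'(s) = 12(s - 4)(s - 2)(s + 1) vanishes at s ∈ {-1, 2, 4}; Q'(t) = 36(t - 4)(t - 1)(t + 3) vanishes at t ∈ {-3, 1, 4}.
Local minima of P (where P''>0): P(-1)=-61, P(4)=64. Local minima of Q: Q(-3)=-1701, Q(4)=-672.
So the global minimum of L is P(-1) + Q(-3) − 3 = -61 − 1701 − 3 = -1765, attained at (-1, -3).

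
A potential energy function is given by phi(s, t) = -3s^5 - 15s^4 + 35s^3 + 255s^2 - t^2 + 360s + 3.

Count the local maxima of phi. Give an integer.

2

phi separates as a function of s plus a function of t, so ∇phi=0 decouples.
∂phi/∂s = -15(s - 3)(s + 1)(s + 2)(s + 4) = 0 at s ∈ {-4, -2, -1, 3}; ∂phi/∂t = -2t = 0 at t ∈ {0}.
The Hessian is diagonal: diag(phi_ss, phi_tt). Second derivatives: phi_ss(-4)=630, phi_ss(-2)=-150, phi_ss(-1)=180, phi_ss(3)=-2100; phi_tt(0)=-2.
Local maxima occur where both diagonal entries negative: (-2, 0), (3, 0). Count: 2.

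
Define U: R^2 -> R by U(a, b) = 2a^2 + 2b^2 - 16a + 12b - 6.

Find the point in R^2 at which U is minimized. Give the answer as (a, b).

U(a,b) separates as P(a) + Q(b) − 6, so its minimum is min P + min Q − 6.
P'(a) = 4a - 16 vanishes at a ∈ {4}; Q'(b) = 4b + 12 vanishes at b ∈ {-3}.
Local minima of P (where P''>0): P(4)=-32. Local minima of Q: Q(-3)=-18.
So the global minimum of U is P(4) + Q(-3) − 6 = -32 − 18 − 6 = -56, attained at (4, -3).

(4, -3)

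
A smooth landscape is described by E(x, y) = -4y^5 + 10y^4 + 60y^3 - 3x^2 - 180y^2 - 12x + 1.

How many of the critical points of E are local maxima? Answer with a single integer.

E separates as a function of x plus a function of y, so ∇E=0 decouples.
∂E/∂x = -6(x + 2) = 0 at x ∈ {-2}; ∂E/∂y = -20y(y - 3)(y - 2)(y + 3) = 0 at y ∈ {-3, 0, 2, 3}.
The Hessian is diagonal: diag(E_xx, E_yy). Second derivatives: E_xx(-2)=-6; E_yy(-3)=1800, E_yy(0)=-360, E_yy(2)=200, E_yy(3)=-360.
Local maxima occur where both diagonal entries negative: (-2, 0), (-2, 3). Count: 2.

2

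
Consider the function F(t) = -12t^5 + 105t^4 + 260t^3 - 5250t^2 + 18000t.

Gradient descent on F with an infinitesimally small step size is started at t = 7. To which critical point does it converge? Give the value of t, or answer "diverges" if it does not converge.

F'(t) = -60(t - 5)(t - 4)(t - 3)(t + 5), so F'(7) = -17280.
Gradient descent moves in the -F' direction, i.e. t is increasing.
There is no critical point above t=7, and F' keeps the same sign, so the iterate runs off to +∞.

diverges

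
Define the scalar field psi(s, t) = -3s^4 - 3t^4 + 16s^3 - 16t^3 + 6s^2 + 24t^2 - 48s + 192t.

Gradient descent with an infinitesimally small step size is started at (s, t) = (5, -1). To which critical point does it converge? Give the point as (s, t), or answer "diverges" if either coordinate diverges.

psi is separable, so gradient descent decouples: s follows -∂psi/∂s, t follows -∂psi/∂t.
∂psi/∂s = -12(s - 4)(s - 1)(s + 1); at s=5 this is -288, so s increases.
∂psi/∂t = -12(t - 2)(t + 2)(t + 4); at t=-1 this is 108, so t decreases.
The s-coordinate has no critical point in that direction and runs off to infinity.

diverges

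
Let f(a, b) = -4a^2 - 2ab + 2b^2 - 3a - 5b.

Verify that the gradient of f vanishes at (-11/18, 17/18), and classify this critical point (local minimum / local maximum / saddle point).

saddle point

∇f = (-8a - 2b - 3, -2a + 4b - 5); substituting (-11/18, 17/18) gives ∇f = (0, 0), so (-11/18, 17/18) is indeed a critical point.
The Hessian of f is constant: H = [[-8, -2], [-2, 4]].
det(H) = (-8)·4 − (-2)² = -36.
Since det(H) < 0, H is indefinite and the critical point is a saddle point.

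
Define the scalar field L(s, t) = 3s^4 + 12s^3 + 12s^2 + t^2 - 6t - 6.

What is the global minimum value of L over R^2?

-15

L(s,t) separates as P(s) + Q(t) − 6, so its minimum is min P + min Q − 6.
P'(s) = 12s(s + 1)(s + 2) vanishes at s ∈ {-2, -1, 0}; Q'(t) = 2(t - 3) vanishes at t ∈ {3}.
Local minima of P (where P''>0): P(-2)=0, P(0)=0. Local minima of Q: Q(3)=-9.
So the global minimum of L is P(-2) + Q(3) − 6 = 0 − 9 − 6 = -15, attained at (-2, 3).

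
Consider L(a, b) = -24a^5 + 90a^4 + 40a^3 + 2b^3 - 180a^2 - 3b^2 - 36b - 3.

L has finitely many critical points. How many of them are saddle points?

4

L separates as a function of a plus a function of b, so ∇L=0 decouples.
∂L/∂a = -120a(a - 3)(a - 1)(a + 1) = 0 at a ∈ {-1, 0, 1, 3}; ∂L/∂b = 6(b - 3)(b + 2) = 0 at b ∈ {-2, 3}.
The Hessian is diagonal: diag(L_aa, L_bb). Second derivatives: L_aa(-1)=960, L_aa(0)=-360, L_aa(1)=480, L_aa(3)=-2880; L_bb(-2)=-30, L_bb(3)=30.
Saddle points occur where the two diagonal entries have opposite signs: (-1, -2), (0, 3), (1, -2), (3, 3). Count: 4.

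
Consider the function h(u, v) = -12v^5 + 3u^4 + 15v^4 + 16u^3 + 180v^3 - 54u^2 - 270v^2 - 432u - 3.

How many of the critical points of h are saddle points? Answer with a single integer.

6

h separates as a function of u plus a function of v, so ∇h=0 decouples.
∂h/∂u = 12(u - 3)(u + 3)(u + 4) = 0 at u ∈ {-4, -3, 3}; ∂h/∂v = -60v(v - 3)(v - 1)(v + 3) = 0 at v ∈ {-3, 0, 1, 3}.
The Hessian is diagonal: diag(h_uu, h_vv). Second derivatives: h_uu(-4)=84, h_uu(-3)=-72, h_uu(3)=504; h_vv(-3)=4320, h_vv(0)=-540, h_vv(1)=480, h_vv(3)=-2160.
Saddle points occur where the two diagonal entries have opposite signs: (-4, 0), (-4, 3), (-3, -3), (-3, 1), (3, 0), (3, 3). Count: 6.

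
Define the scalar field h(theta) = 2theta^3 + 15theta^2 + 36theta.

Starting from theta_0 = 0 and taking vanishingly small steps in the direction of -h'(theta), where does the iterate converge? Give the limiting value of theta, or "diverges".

h'(theta) = 6(theta + 2)(theta + 3), so h'(0) = 36.
Gradient descent moves in the -h' direction, i.e. theta is decreasing.
The nearest critical point in that direction is theta = -2, where h'' = 6 > 0 (a local minimum). The iterate converges there.

-2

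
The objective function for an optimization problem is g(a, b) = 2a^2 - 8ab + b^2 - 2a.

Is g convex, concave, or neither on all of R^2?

g is quadratic, so its Hessian is the constant matrix H = [[4, -8], [-8, 2]].
det(H) = -56, tr(H) = 6.
det(H) < 0, so H is indefinite: neither convex nor concave.

neither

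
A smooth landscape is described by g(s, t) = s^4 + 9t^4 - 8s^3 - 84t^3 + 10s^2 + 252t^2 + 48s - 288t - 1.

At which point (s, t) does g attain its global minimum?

g(s,t) separates as P(s) + Q(t) − 1, so its minimum is min P + min Q − 1.
P'(s) = 4(s - 4)(s - 3)(s + 1) vanishes at s ∈ {-1, 3, 4}; Q'(t) = 36(t - 4)(t - 2)(t - 1) vanishes at t ∈ {1, 2, 4}.
Local minima of P (where P''>0): P(-1)=-29, P(4)=96. Local minima of Q: Q(1)=-111, Q(4)=-192.
So the global minimum of g is P(-1) + Q(4) − 1 = -29 − 192 − 1 = -222, attained at (-1, 4).

(-1, 4)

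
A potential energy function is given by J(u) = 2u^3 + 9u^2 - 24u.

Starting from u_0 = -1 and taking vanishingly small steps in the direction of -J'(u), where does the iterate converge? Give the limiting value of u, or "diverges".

1

J'(u) = 6(u - 1)(u + 4), so J'(-1) = -36.
Gradient descent moves in the -J' direction, i.e. u is increasing.
The nearest critical point in that direction is u = 1, where J'' = 30 > 0 (a local minimum). The iterate converges there.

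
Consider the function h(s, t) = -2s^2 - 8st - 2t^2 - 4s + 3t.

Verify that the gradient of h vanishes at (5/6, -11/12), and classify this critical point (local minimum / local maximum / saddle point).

saddle point

∇h = (-4s - 8t - 4, -8s - 4t + 3); substituting (5/6, -11/12) gives ∇h = (0, 0), so (5/6, -11/12) is indeed a critical point.
The Hessian of h is constant: H = [[-4, -8], [-8, -4]].
det(H) = (-4)·(-4) − (-8)² = -48.
Since det(H) < 0, H is indefinite and the critical point is a saddle point.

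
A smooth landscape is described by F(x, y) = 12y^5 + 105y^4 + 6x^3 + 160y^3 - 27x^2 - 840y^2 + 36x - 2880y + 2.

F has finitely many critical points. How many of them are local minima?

F separates as a function of x plus a function of y, so ∇F=0 decouples.
∂F/∂x = 18(x - 2)(x - 1) = 0 at x ∈ {1, 2}; ∂F/∂y = 60(y - 2)(y + 2)(y + 3)(y + 4) = 0 at y ∈ {-4, -3, -2, 2}.
The Hessian is diagonal: diag(F_xx, F_yy). Second derivatives: F_xx(1)=-18, F_xx(2)=18; F_yy(-4)=-720, F_yy(-3)=300, F_yy(-2)=-480, F_yy(2)=7200.
Local minima occur where both diagonal entries positive: (2, -3), (2, 2). Count: 2.

2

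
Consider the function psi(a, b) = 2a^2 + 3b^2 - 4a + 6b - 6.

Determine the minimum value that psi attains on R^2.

-11

psi(a,b) separates as P(a) + Q(b) − 6, so its minimum is min P + min Q − 6.
P'(a) = 4a - 4 vanishes at a ∈ {1}; Q'(b) = 6b + 6 vanishes at b ∈ {-1}.
Local minima of P (where P''>0): P(1)=-2. Local minima of Q: Q(-1)=-3.
So the global minimum of psi is P(1) + Q(-1) − 6 = -2 − 3 − 6 = -11, attained at (1, -1).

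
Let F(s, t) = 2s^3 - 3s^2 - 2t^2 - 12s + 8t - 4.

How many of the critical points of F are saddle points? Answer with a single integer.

1

F separates as a function of s plus a function of t, so ∇F=0 decouples.
∂F/∂s = 6(s - 2)(s + 1) = 0 at s ∈ {-1, 2}; ∂F/∂t = -4(t - 2) = 0 at t ∈ {2}.
The Hessian is diagonal: diag(F_ss, F_tt). Second derivatives: F_ss(-1)=-18, F_ss(2)=18; F_tt(2)=-4.
Saddle points occur where the two diagonal entries have opposite signs: (2, 2). Count: 1.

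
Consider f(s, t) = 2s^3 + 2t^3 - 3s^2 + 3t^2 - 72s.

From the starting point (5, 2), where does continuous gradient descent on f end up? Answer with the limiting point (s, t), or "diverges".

f is separable, so gradient descent decouples: s follows -∂f/∂s, t follows -∂f/∂t.
∂f/∂s = 6(s - 4)(s + 3); at s=5 this is 48, so s decreases.
∂f/∂t = 6t(t + 1); at t=2 this is 36, so t decreases.
s converges to its nearest critical value 4 (a local min of the s-part); t converges to 0. The iterate converges to (4, 0).

(4, 0)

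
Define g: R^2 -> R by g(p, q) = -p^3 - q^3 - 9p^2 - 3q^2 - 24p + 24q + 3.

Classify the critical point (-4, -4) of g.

The mixed partial ∂²g/∂p∂q is 0, so the Hessian at any point is diag(g_pp, g_qq) = diag(-6(p + 3), -6(q + 1)).
At (-4, -4): H = diag(6, 18).
Both eigenvalues are positive, so H is positive definite: a local minimum.

local minimum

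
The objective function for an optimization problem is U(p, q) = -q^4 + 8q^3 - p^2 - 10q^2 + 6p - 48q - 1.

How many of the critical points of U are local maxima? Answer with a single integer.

2

U separates as a function of p plus a function of q, so ∇U=0 decouples.
∂U/∂p = -2(p - 3) = 0 at p ∈ {3}; ∂U/∂q = -4(q - 4)(q - 3)(q + 1) = 0 at q ∈ {-1, 3, 4}.
The Hessian is diagonal: diag(U_pp, U_qq). Second derivatives: U_pp(3)=-2; U_qq(-1)=-80, U_qq(3)=16, U_qq(4)=-20.
Local maxima occur where both diagonal entries negative: (3, -1), (3, 4). Count: 2.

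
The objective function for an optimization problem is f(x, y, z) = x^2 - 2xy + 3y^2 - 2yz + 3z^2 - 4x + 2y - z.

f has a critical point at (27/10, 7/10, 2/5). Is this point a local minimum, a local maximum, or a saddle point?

local minimum

The Hessian is constant: H = [[2, -2, 0], [-2, 6, -2], [0, -2, 6]].
Leading principal minors: Δ₁ = 2, Δ₂ = 8, Δ₃ = 40.
All leading minors are positive, so H is positive definite: a local minimum.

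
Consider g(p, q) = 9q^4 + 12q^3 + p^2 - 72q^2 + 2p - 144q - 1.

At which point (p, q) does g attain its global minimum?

(-1, 2)

g(p,q) separates as A(p) + B(q) − 1, so its minimum is min A + min B − 1.
A'(p) = 2p + 2 vanishes at p ∈ {-1}; B'(q) = 36(q - 2)(q + 1)(q + 2) vanishes at q ∈ {-2, -1, 2}.
Local minima of A (where A''>0): A(-1)=-1. Local minima of B: B(-2)=48, B(2)=-336.
So the global minimum of g is A(-1) + B(2) − 1 = -1 − 336 − 1 = -338, attained at (-1, 2).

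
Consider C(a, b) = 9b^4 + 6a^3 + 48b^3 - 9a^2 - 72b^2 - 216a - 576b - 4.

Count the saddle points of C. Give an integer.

C separates as a function of a plus a function of b, so ∇C=0 decouples.
∂C/∂a = 18(a - 4)(a + 3) = 0 at a ∈ {-3, 4}; ∂C/∂b = 36(b - 2)(b + 2)(b + 4) = 0 at b ∈ {-4, -2, 2}.
The Hessian is diagonal: diag(C_aa, C_bb). Second derivatives: C_aa(-3)=-126, C_aa(4)=126; C_bb(-4)=432, C_bb(-2)=-288, C_bb(2)=864.
Saddle points occur where the two diagonal entries have opposite signs: (-3, -4), (-3, 2), (4, -2). Count: 3.

3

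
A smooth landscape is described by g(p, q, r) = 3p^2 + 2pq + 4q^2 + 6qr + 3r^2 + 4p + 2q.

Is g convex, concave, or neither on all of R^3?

convex

g is quadratic, so its Hessian is the constant matrix H = [[6, 2, 0], [2, 8, 6], [0, 6, 6]].
Leading principal minors: 6, 44, 48.
All positive ⇒ H ≻ 0 ⇒ convex.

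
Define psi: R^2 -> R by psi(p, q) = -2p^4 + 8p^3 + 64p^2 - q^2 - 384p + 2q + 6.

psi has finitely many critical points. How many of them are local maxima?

psi separates as a function of p plus a function of q, so ∇psi=0 decouples.
∂psi/∂p = -8(p - 4)(p - 3)(p + 4) = 0 at p ∈ {-4, 3, 4}; ∂psi/∂q = -2(q - 1) = 0 at q ∈ {1}.
The Hessian is diagonal: diag(psi_pp, psi_qq). Second derivatives: psi_pp(-4)=-448, psi_pp(3)=56, psi_pp(4)=-64; psi_qq(1)=-2.
Local maxima occur where both diagonal entries negative: (-4, 1), (4, 1). Count: 2.

2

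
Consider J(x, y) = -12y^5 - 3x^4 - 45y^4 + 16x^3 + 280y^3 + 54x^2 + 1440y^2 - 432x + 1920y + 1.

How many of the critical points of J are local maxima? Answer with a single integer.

J separates as a function of x plus a function of y, so ∇J=0 decouples.
∂J/∂x = -12(x - 4)(x - 3)(x + 3) = 0 at x ∈ {-3, 3, 4}; ∂J/∂y = -60(y - 4)(y + 1)(y + 2)(y + 4) = 0 at y ∈ {-4, -2, -1, 4}.
The Hessian is diagonal: diag(J_xx, J_yy). Second derivatives: J_xx(-3)=-504, J_xx(3)=72, J_xx(4)=-84; J_yy(-4)=2880, J_yy(-2)=-720, J_yy(-1)=900, J_yy(4)=-14400.
Local maxima occur where both diagonal entries negative: (-3, -2), (-3, 4), (4, -2), (4, 4). Count: 4.

4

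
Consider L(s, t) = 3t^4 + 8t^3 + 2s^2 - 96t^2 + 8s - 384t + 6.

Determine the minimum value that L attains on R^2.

L(s,t) separates as P(s) + Q(t) + 6, so its minimum is min P + min Q + 6.
P'(s) = 4s + 8 vanishes at s ∈ {-2}; Q'(t) = 12(t - 4)(t + 2)(t + 4) vanishes at t ∈ {-4, -2, 4}.
Local minima of P (where P''>0): P(-2)=-8. Local minima of Q: Q(-4)=256, Q(4)=-1792.
So the global minimum of L is P(-2) + Q(4) + 6 = -8 − 1792 + 6 = -1794, attained at (-2, 4).

-1794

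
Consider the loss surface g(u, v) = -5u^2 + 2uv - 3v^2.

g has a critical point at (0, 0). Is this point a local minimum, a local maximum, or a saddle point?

The Hessian of g is constant: H = [[-10, 2], [2, -6]].
det(H) = (-10)·(-6) − 2² = 56.
det(H) > 0 and tr(H) = -16 < 0, so H is negative definite and the point is a local maximum.

local maximum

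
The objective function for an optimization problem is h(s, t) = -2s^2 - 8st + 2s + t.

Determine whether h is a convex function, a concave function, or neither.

h is quadratic, so its Hessian is the constant matrix H = [[-4, -8], [-8, 0]].
det(H) = -64, tr(H) = -4.
det(H) < 0, so H is indefinite: neither convex nor concave.

neither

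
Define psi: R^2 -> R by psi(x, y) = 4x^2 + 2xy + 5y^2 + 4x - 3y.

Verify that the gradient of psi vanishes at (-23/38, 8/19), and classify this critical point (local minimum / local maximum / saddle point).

local minimum

∇psi = (8x + 2y + 4, 2x + 10y - 3); substituting (-23/38, 8/19) gives ∇psi = (0, 0), so (-23/38, 8/19) is indeed a critical point.
The Hessian of psi is constant: H = [[8, 2], [2, 10]].
det(H) = 8·10 − 2² = 76.
det(H) > 0 and tr(H) = 18 > 0, so H is positive definite and the point is a local minimum.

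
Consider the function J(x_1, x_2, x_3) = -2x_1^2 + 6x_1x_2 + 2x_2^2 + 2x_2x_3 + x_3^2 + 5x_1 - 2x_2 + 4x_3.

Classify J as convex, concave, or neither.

neither

J is quadratic, so its Hessian is the constant matrix H = [[-4, 6, 0], [6, 4, 2], [0, 2, 2]].
Leading principal minors: -4, -52, -88.
Neither pattern holds ⇒ H is indefinite ⇒ neither convex nor concave.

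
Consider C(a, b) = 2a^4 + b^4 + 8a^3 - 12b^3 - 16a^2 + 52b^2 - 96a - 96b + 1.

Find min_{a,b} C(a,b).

-223

C(a,b) separates as P(a) + Q(b) + 1, so its minimum is min P + min Q + 1.
P'(a) = 8(a - 2)(a + 2)(a + 3) vanishes at a ∈ {-3, -2, 2}; Q'(b) = 4(b - 4)(b - 3)(b - 2) vanishes at b ∈ {2, 3, 4}.
Local minima of P (where P''>0): P(-3)=90, P(2)=-160. Local minima of Q: Q(2)=-64, Q(4)=-64.
So the global minimum of C is P(2) + Q(2) + 1 = -160 − 64 + 1 = -223, attained at (2, 2).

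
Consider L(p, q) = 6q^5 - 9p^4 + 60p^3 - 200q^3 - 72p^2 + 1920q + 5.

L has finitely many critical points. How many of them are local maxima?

L separates as a function of p plus a function of q, so ∇L=0 decouples.
∂L/∂p = -36p(p - 4)(p - 1) = 0 at p ∈ {0, 1, 4}; ∂L/∂q = 30(q - 4)(q - 2)(q + 2)(q + 4) = 0 at q ∈ {-4, -2, 2, 4}.
The Hessian is diagonal: diag(L_pp, L_qq). Second derivatives: L_pp(0)=-144, L_pp(1)=108, L_pp(4)=-432; L_qq(-4)=-2880, L_qq(-2)=1440, L_qq(2)=-1440, L_qq(4)=2880.
Local maxima occur where both diagonal entries negative: (0, -4), (0, 2), (4, -4), (4, 2). Count: 4.

4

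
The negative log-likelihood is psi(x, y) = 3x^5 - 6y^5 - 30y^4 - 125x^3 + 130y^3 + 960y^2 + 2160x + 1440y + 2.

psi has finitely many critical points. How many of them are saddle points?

psi separates as a function of x plus a function of y, so ∇psi=0 decouples.
∂psi/∂x = 15(x - 4)(x - 3)(x + 3)(x + 4) = 0 at x ∈ {-4, -3, 3, 4}; ∂psi/∂y = -30(y - 4)(y + 1)(y + 3)(y + 4) = 0 at y ∈ {-4, -3, -1, 4}.
The Hessian is diagonal: diag(psi_xx, psi_yy). Second derivatives: psi_xx(-4)=-840, psi_xx(-3)=630, psi_xx(3)=-630, psi_xx(4)=840; psi_yy(-4)=720, psi_yy(-3)=-420, psi_yy(-1)=900, psi_yy(4)=-8400.
Saddle points occur where the two diagonal entries have opposite signs: (-4, -4), (-4, -1), (-3, -3), (-3, 4), (3, -4), (3, -1), (4, -3), (4, 4). Count: 8.

8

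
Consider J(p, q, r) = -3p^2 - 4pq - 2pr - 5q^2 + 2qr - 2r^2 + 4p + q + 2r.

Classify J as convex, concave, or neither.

J is quadratic, so its Hessian is the constant matrix H = [[-6, -4, -2], [-4, -10, 2], [-2, 2, -4]].
Leading principal minors: -6, 44, -80.
Signs alternate −, +, − ⇒ H ≺ 0 ⇒ concave.

concave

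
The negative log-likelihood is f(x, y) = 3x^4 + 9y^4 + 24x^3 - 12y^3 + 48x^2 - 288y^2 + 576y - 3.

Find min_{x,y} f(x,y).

f(x,y) separates as P(x) + Q(y) − 3, so its minimum is min P + min Q − 3.
P'(x) = 12x(x + 2)(x + 4) vanishes at x ∈ {-4, -2, 0}; Q'(y) = 36(y - 4)(y - 1)(y + 4) vanishes at y ∈ {-4, 1, 4}.
Local minima of P (where P''>0): P(-4)=0, P(0)=0. Local minima of Q: Q(-4)=-3840, Q(4)=-768.
So the global minimum of f is P(-4) + Q(-4) − 3 = 0 − 3840 − 3 = -3843, attained at (-4, -4).

-3843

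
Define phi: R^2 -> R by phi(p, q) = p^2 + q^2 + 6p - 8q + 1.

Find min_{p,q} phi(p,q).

phi(p,q) separates as A(p) + B(q) + 1, so its minimum is min A + min B + 1.
A'(p) = 2p + 6 vanishes at p ∈ {-3}; B'(q) = 2q - 8 vanishes at q ∈ {4}.
Local minima of A (where A''>0): A(-3)=-9. Local minima of B: B(4)=-16.
So the global minimum of phi is A(-3) + B(4) + 1 = -9 − 16 + 1 = -24, attained at (-3, 4).

-24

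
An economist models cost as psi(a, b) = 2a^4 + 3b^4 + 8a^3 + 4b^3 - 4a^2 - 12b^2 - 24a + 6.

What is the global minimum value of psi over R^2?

psi(a,b) separates as P(a) + Q(b) + 6, so its minimum is min P + min Q + 6.
P'(a) = 8(a - 1)(a + 1)(a + 3) vanishes at a ∈ {-3, -1, 1}; Q'(b) = 12b(b - 1)(b + 2) vanishes at b ∈ {-2, 0, 1}.
Local minima of P (where P''>0): P(-3)=-18, P(1)=-18. Local minima of Q: Q(-2)=-32, Q(1)=-5.
So the global minimum of psi is P(-3) + Q(-2) + 6 = -18 − 32 + 6 = -44, attained at (-3, -2).

-44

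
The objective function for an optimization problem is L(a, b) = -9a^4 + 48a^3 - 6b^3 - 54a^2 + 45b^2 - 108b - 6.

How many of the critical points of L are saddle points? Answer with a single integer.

3

L separates as a function of a plus a function of b, so ∇L=0 decouples.
∂L/∂a = -36a(a - 3)(a - 1) = 0 at a ∈ {0, 1, 3}; ∂L/∂b = -18(b - 3)(b - 2) = 0 at b ∈ {2, 3}.
The Hessian is diagonal: diag(L_aa, L_bb). Second derivatives: L_aa(0)=-108, L_aa(1)=72, L_aa(3)=-216; L_bb(2)=18, L_bb(3)=-18.
Saddle points occur where the two diagonal entries have opposite signs: (0, 2), (1, 3), (3, 2). Count: 3.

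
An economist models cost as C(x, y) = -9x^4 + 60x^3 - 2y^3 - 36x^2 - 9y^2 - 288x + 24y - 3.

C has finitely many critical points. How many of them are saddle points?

C separates as a function of x plus a function of y, so ∇C=0 decouples.
∂C/∂x = -36(x - 4)(x - 2)(x + 1) = 0 at x ∈ {-1, 2, 4}; ∂C/∂y = -6(y - 1)(y + 4) = 0 at y ∈ {-4, 1}.
The Hessian is diagonal: diag(C_xx, C_yy). Second derivatives: C_xx(-1)=-540, C_xx(2)=216, C_xx(4)=-360; C_yy(-4)=30, C_yy(1)=-30.
Saddle points occur where the two diagonal entries have opposite signs: (-1, -4), (2, 1), (4, -4). Count: 3.

3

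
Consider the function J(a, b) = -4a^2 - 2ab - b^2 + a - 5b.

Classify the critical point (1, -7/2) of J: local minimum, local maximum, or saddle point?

The Hessian of J is constant: H = [[-8, -2], [-2, -2]].
det(H) = (-8)·(-2) − (-2)² = 12.
det(H) > 0 and tr(H) = -10 < 0, so H is negative definite and the point is a local maximum.

local maximum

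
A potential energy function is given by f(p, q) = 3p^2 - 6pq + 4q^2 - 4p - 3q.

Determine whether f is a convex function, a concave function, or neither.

f is quadratic, so its Hessian is the constant matrix H = [[6, -6], [-6, 8]].
det(H) = 12, tr(H) = 14.
det(H) > 0 and tr(H) > 0, so H is positive definite everywhere: convex.

convex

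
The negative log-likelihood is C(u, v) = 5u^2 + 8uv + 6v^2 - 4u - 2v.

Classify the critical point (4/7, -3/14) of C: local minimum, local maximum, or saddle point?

local minimum

The Hessian of C is constant: H = [[10, 8], [8, 12]].
det(H) = 10·12 − 8² = 56.
det(H) > 0 and tr(H) = 22 > 0, so H is positive definite and the point is a local minimum.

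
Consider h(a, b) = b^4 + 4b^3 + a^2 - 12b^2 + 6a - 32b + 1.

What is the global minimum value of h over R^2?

-72

h(a,b) separates as P(a) + Q(b) + 1, so its minimum is min P + min Q + 1.
P'(a) = 2a + 6 vanishes at a ∈ {-3}; Q'(b) = 4(b - 2)(b + 1)(b + 4) vanishes at b ∈ {-4, -1, 2}.
Local minima of P (where P''>0): P(-3)=-9. Local minima of Q: Q(-4)=-64, Q(2)=-64.
So the global minimum of h is P(-3) + Q(-4) + 1 = -9 − 64 + 1 = -72, attained at (-3, -4).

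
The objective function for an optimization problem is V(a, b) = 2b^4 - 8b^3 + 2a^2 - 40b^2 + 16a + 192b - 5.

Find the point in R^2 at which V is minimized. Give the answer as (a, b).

(-4, -3)

V(a,b) separates as P(a) + Q(b) − 5, so its minimum is min P + min Q − 5.
P'(a) = 4a + 16 vanishes at a ∈ {-4}; Q'(b) = 8(b - 4)(b - 2)(b + 3) vanishes at b ∈ {-3, 2, 4}.
Local minima of P (where P''>0): P(-4)=-32. Local minima of Q: Q(-3)=-558, Q(4)=128.
So the global minimum of V is P(-4) + Q(-3) − 5 = -32 − 558 − 5 = -595, attained at (-4, -3).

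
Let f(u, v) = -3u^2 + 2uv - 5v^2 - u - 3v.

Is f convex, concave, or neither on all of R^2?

concave

f is quadratic, so its Hessian is the constant matrix H = [[-6, 2], [2, -10]].
det(H) = 56, tr(H) = -16.
det(H) > 0 and tr(H) < 0, so H is negative definite everywhere: concave.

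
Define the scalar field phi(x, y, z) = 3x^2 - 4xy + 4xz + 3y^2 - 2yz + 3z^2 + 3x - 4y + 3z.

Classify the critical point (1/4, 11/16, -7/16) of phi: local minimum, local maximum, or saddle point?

The Hessian is constant: H = [[6, -4, 4], [-4, 6, -2], [4, -2, 6]].
Leading principal minors: Δ₁ = 6, Δ₂ = 20, Δ₃ = 64.
All leading minors are positive, so H is positive definite: a local minimum.

local minimum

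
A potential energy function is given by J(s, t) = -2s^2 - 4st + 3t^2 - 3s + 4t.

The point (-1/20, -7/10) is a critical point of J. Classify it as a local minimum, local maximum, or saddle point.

saddle point

The Hessian of J is constant: H = [[-4, -4], [-4, 6]].
det(H) = (-4)·6 − (-4)² = -40.
Since det(H) < 0, H is indefinite and the critical point is a saddle point.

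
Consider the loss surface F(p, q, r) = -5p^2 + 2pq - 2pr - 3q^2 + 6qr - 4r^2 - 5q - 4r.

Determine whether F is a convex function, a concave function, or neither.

F is quadratic, so its Hessian is the constant matrix H = [[-10, 2, -2], [2, -6, 6], [-2, 6, -8]].
Leading principal minors: -10, 56, -112.
Signs alternate −, +, − ⇒ H ≺ 0 ⇒ concave.

concave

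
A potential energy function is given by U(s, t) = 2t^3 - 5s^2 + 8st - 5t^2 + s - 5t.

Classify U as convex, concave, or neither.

neither

The term 2t^3 is cubic, so the Hessian is not constant.
∂²U/∂t² = 12t - 10, which takes both signs as t varies (negative for sufficiently negative t). A diagonal entry of the Hessian changing sign means the Hessian is neither positive- nor negative-semidefinite on all of R^2.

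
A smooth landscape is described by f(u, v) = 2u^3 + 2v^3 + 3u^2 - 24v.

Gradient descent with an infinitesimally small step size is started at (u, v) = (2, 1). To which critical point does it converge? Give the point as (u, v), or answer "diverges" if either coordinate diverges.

(0, 2)

f is separable, so gradient descent decouples: u follows -∂f/∂u, v follows -∂f/∂v.
∂f/∂u = 6u(u + 1); at u=2 this is 36, so u decreases.
∂f/∂v = 6(v - 2)(v + 2); at v=1 this is -18, so v increases.
u converges to its nearest critical value 0 (a local min of the u-part); v converges to 2. The iterate converges to (0, 2).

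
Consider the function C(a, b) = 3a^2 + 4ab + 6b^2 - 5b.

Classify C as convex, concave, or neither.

convex

C is quadratic, so its Hessian is the constant matrix H = [[6, 4], [4, 12]].
det(H) = 56, tr(H) = 18.
det(H) > 0 and tr(H) > 0, so H is positive definite everywhere: convex.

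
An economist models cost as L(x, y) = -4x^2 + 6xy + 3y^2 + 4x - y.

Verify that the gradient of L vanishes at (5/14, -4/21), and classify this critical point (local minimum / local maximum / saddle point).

∇L = (-8x + 6y + 4, 6x + 6y - 1); substituting (5/14, -4/21) gives ∇L = (0, 0), so (5/14, -4/21) is indeed a critical point.
The Hessian of L is constant: H = [[-8, 6], [6, 6]].
det(H) = (-8)·6 − 6² = -84.
Since det(H) < 0, H is indefinite and the critical point is a saddle point.

saddle point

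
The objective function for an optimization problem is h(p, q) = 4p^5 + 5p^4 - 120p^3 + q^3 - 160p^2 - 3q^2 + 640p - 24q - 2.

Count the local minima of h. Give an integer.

h separates as a function of p plus a function of q, so ∇h=0 decouples.
∂h/∂p = 20(p - 4)(p - 1)(p + 2)(p + 4) = 0 at p ∈ {-4, -2, 1, 4}; ∂h/∂q = 3(q - 4)(q + 2) = 0 at q ∈ {-2, 4}.
The Hessian is diagonal: diag(h_pp, h_qq). Second derivatives: h_pp(-4)=-1600, h_pp(-2)=720, h_pp(1)=-900, h_pp(4)=2880; h_qq(-2)=-18, h_qq(4)=18.
Local minima occur where both diagonal entries positive: (-2, 4), (4, 4). Count: 2.

2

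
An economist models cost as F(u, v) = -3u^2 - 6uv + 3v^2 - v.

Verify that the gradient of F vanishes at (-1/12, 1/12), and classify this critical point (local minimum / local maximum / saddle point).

∇F = (-6u - 6v, -6u + 6v - 1); substituting (-1/12, 1/12) gives ∇F = (0, 0), so (-1/12, 1/12) is indeed a critical point.
The Hessian of F is constant: H = [[-6, -6], [-6, 6]].
det(H) = (-6)·6 − (-6)² = -72.
Since det(H) < 0, H is indefinite and the critical point is a saddle point.

saddle point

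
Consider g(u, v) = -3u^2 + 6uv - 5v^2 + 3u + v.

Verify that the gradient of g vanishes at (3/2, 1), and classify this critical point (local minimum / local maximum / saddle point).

∇g = (-6u + 6v + 3, 6u - 10v + 1); substituting (3/2, 1) gives ∇g = (0, 0), so (3/2, 1) is indeed a critical point.
The Hessian of g is constant: H = [[-6, 6], [6, -10]].
det(H) = (-6)·(-10) − 6² = 24.
det(H) > 0 and tr(H) = -16 < 0, so H is negative definite and the point is a local maximum.

local maximum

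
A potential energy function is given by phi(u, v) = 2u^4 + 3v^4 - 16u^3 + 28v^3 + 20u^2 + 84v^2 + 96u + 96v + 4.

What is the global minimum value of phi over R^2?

phi(u,v) separates as P(u) + Q(v) + 4, so its minimum is min P + min Q + 4.
P'(u) = 8(u - 4)(u - 3)(u + 1) vanishes at u ∈ {-1, 3, 4}; Q'(v) = 12(v + 1)(v + 2)(v + 4) vanishes at v ∈ {-4, -2, -1}.
Local minima of P (where P''>0): P(-1)=-58, P(4)=192. Local minima of Q: Q(-4)=-64, Q(-1)=-37.
So the global minimum of phi is P(-1) + Q(-4) + 4 = -58 − 64 + 4 = -118, attained at (-1, -4).

-118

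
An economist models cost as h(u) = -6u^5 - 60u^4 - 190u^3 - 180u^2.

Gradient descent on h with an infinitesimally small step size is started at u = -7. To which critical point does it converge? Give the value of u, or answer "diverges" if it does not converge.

h'(u) = -30u(u + 1)(u + 3)(u + 4), so h'(-7) = -15120.
Gradient descent moves in the -h' direction, i.e. u is increasing.
The nearest critical point in that direction is u = -4, where h'' = 360 > 0 (a local minimum). The iterate converges there.

-4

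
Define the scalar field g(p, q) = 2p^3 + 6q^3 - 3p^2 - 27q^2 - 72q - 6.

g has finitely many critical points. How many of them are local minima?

g separates as a function of p plus a function of q, so ∇g=0 decouples.
∂g/∂p = 6p(p - 1) = 0 at p ∈ {0, 1}; ∂g/∂q = 18(q - 4)(q + 1) = 0 at q ∈ {-1, 4}.
The Hessian is diagonal: diag(g_pp, g_qq). Second derivatives: g_pp(0)=-6, g_pp(1)=6; g_qq(-1)=-90, g_qq(4)=90.
Local minima occur where both diagonal entries positive: (1, 4). Count: 1.

1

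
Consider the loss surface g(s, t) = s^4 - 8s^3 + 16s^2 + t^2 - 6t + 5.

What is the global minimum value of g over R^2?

g(s,t) separates as P(s) + Q(t) + 5, so its minimum is min P + min Q + 5.
P'(s) = 4s(s - 4)(s - 2) vanishes at s ∈ {0, 2, 4}; Q'(t) = 2(t - 3) vanishes at t ∈ {3}.
Local minima of P (where P''>0): P(0)=0, P(4)=0. Local minima of Q: Q(3)=-9.
So the global minimum of g is P(0) + Q(3) + 5 = 0 − 9 + 5 = -4, attained at (0, 3).

-4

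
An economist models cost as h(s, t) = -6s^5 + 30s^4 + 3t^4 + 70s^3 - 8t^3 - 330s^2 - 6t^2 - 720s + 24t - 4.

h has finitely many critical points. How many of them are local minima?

h separates as a function of s plus a function of t, so ∇h=0 decouples.
∂h/∂s = -30(s - 4)(s - 3)(s + 1)(s + 2) = 0 at s ∈ {-2, -1, 3, 4}; ∂h/∂t = 12(t - 2)(t - 1)(t + 1) = 0 at t ∈ {-1, 1, 2}.
The Hessian is diagonal: diag(h_ss, h_tt). Second derivatives: h_ss(-2)=900, h_ss(-1)=-600, h_ss(3)=600, h_ss(4)=-900; h_tt(-1)=72, h_tt(1)=-24, h_tt(2)=36.
Local minima occur where both diagonal entries positive: (-2, -1), (-2, 2), (3, -1), (3, 2). Count: 4.

4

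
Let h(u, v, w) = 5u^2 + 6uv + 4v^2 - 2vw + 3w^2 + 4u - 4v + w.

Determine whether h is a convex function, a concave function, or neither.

h is quadratic, so its Hessian is the constant matrix H = [[10, 6, 0], [6, 8, -2], [0, -2, 6]].
Leading principal minors: 10, 44, 224.
All positive ⇒ H ≻ 0 ⇒ convex.

convex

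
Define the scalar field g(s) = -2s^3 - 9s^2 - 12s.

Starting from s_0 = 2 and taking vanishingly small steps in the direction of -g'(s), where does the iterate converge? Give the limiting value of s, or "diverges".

g'(s) = -6(s + 1)(s + 2), so g'(2) = -72.
Gradient descent moves in the -g' direction, i.e. s is increasing.
There is no critical point above s=2, and g' keeps the same sign, so the iterate runs off to +∞.

diverges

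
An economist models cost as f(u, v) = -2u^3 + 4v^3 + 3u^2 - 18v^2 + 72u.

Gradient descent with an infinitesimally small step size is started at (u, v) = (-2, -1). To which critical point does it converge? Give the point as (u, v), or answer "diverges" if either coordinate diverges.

f is separable, so gradient descent decouples: u follows -∂f/∂u, v follows -∂f/∂v.
∂f/∂u = -6(u - 4)(u + 3); at u=-2 this is 36, so u decreases.
∂f/∂v = 12v(v - 3); at v=-1 this is 48, so v decreases.
The v-coordinate has no critical point in that direction and runs off to infinity.

diverges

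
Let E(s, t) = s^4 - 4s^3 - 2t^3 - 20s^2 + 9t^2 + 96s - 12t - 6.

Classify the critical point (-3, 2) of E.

saddle point

The mixed partial ∂²E/∂s∂t is 0, so the Hessian at any point is diag(E_ss, E_tt) = diag(4(3s^2 - 6s - 10), 6(-2t + 3)).
At (-3, 2): H = diag(140, -6).
The eigenvalues have opposite signs, so H is indefinite: a saddle point.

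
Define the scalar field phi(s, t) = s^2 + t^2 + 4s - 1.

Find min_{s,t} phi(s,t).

phi(s,t) separates as P(s) + Q(t) − 1, so its minimum is min P + min Q − 1.
P'(s) = 2s + 4 vanishes at s ∈ {-2}; Q'(t) = 2t vanishes at t ∈ {0}.
Local minima of P (where P''>0): P(-2)=-4. Local minima of Q: Q(0)=0.
So the global minimum of phi is P(-2) + Q(0) − 1 = -4 + 0 − 1 = -5, attained at (-2, 0).

-5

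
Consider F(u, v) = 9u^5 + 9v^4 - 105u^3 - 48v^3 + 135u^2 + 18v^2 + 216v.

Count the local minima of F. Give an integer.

4

F separates as a function of u plus a function of v, so ∇F=0 decouples.
∂F/∂u = 45u(u - 2)(u - 1)(u + 3) = 0 at u ∈ {-3, 0, 1, 2}; ∂F/∂v = 36(v - 3)(v - 2)(v + 1) = 0 at v ∈ {-1, 2, 3}.
The Hessian is diagonal: diag(F_uu, F_vv). Second derivatives: F_uu(-3)=-2700, F_uu(0)=270, F_uu(1)=-180, F_uu(2)=450; F_vv(-1)=432, F_vv(2)=-108, F_vv(3)=144.
Local minima occur where both diagonal entries positive: (0, -1), (0, 3), (2, -1), (2, 3). Count: 4.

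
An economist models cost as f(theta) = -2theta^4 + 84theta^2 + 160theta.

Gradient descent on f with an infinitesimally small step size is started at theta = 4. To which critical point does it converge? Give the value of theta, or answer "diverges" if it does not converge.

f'(theta) = -8(theta - 5)(theta + 1)(theta + 4), so f'(4) = 320.
Gradient descent moves in the -f' direction, i.e. theta is decreasing.
The nearest critical point in that direction is theta = -1, where f'' = 144 > 0 (a local minimum). The iterate converges there.

-1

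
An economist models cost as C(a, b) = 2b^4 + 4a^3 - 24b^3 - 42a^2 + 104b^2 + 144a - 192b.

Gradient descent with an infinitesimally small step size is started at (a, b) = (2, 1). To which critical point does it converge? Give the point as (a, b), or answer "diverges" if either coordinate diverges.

diverges

C is separable, so gradient descent decouples: a follows -∂C/∂a, b follows -∂C/∂b.
∂C/∂a = 12(a - 4)(a - 3); at a=2 this is 24, so a decreases.
∂C/∂b = 8(b - 4)(b - 3)(b - 2); at b=1 this is -48, so b increases.
The a-coordinate has no critical point in that direction and runs off to infinity.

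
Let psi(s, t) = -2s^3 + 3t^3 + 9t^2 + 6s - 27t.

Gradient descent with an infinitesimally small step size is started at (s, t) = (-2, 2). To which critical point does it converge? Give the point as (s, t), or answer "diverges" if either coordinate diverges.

(-1, 1)

psi is separable, so gradient descent decouples: s follows -∂psi/∂s, t follows -∂psi/∂t.
∂psi/∂s = -6(s - 1)(s + 1); at s=-2 this is -18, so s increases.
∂psi/∂t = 9(t - 1)(t + 3); at t=2 this is 45, so t decreases.
s converges to its nearest critical value -1 (a local min of the s-part); t converges to 1. The iterate converges to (-1, 1).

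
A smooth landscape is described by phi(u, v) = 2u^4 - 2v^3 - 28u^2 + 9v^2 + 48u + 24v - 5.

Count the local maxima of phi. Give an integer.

1

phi separates as a function of u plus a function of v, so ∇phi=0 decouples.
∂phi/∂u = 8(u - 2)(u - 1)(u + 3) = 0 at u ∈ {-3, 1, 2}; ∂phi/∂v = -6(v - 4)(v + 1) = 0 at v ∈ {-1, 4}.
The Hessian is diagonal: diag(phi_uu, phi_vv). Second derivatives: phi_uu(-3)=160, phi_uu(1)=-32, phi_uu(2)=40; phi_vv(-1)=30, phi_vv(4)=-30.
Local maxima occur where both diagonal entries negative: (1, 4). Count: 1.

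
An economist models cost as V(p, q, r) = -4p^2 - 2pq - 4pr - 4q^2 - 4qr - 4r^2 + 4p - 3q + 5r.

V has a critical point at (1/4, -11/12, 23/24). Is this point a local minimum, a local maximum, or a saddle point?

The Hessian is constant: H = [[-8, -2, -4], [-2, -8, -4], [-4, -4, -8]].
Leading principal minors: Δ₁ = -8, Δ₂ = 60, Δ₃ = -288.
The minors alternate sign starting negative (−, +, −), so H is negative definite: a local maximum.

local maximum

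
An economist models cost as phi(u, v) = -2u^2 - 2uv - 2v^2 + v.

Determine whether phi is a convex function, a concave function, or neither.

concave

phi is quadratic, so its Hessian is the constant matrix H = [[-4, -2], [-2, -4]].
det(H) = 12, tr(H) = -8.
det(H) > 0 and tr(H) < 0, so H is negative definite everywhere: concave.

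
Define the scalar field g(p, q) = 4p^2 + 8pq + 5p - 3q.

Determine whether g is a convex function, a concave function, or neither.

g is quadratic, so its Hessian is the constant matrix H = [[8, 8], [8, 0]].
det(H) = -64, tr(H) = 8.
det(H) < 0, so H is indefinite: neither convex nor concave.

neither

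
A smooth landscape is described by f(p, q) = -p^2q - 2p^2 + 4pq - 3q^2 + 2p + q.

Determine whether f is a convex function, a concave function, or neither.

neither

The term -p^2q is cubic, so the Hessian is not constant.
∂²f/∂p² = -2q - 4, which takes both signs as q varies (negative for sufficiently large q). A diagonal entry of the Hessian changing sign means the Hessian is neither positive- nor negative-semidefinite on all of R^2.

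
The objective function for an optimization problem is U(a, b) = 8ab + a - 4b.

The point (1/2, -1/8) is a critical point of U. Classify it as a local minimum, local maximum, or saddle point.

The Hessian of U is constant: H = [[0, 8], [8, 0]].
det(H) = 0·0 − 8² = -64.
Since det(H) < 0, H is indefinite and the critical point is a saddle point.

saddle point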